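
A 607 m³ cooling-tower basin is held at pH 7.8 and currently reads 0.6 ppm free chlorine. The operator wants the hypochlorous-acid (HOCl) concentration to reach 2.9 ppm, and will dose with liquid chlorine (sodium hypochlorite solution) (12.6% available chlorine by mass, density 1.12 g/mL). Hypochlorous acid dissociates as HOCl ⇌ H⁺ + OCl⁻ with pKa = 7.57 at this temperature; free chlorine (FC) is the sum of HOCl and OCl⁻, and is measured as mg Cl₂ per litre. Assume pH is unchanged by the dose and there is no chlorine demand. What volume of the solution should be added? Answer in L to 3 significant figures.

31.1 L

Volume: 607 m³ = 607,000 L.
[OCl⁻]/[HOCl] = 10^(pH − pKa) = 10^(7.8 − 7.57) = 1.698; fraction as HOCl = 1/(1 + 1.698) = 0.3706.
Free chlorine required for 2.9 ppm HOCl: 2.9 / 0.3706 = 7.825 ppm.
FC to add: 7.825 − 0.6 = 7.225 mg/L as Cl₂.
Cl₂ equivalent: 7.225 mg/L × 607,000 L = 4386 g.
Product at 12.6% available Cl: 4386 / 0.126 = 34,810 g.
Volume: 34,810 g ÷ 1.12 g/mL = 31,080 mL.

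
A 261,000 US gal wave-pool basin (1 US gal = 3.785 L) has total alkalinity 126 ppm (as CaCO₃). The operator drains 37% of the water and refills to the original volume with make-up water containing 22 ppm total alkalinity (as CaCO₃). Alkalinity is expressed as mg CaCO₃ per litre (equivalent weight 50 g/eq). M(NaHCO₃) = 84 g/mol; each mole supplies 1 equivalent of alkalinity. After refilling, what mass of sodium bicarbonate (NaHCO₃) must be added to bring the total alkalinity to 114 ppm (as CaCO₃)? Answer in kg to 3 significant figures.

43.9 kg

Volume: 261,000 US gal × 3.785 L/gal = 987,885 L.
After draining 37% and refilling: 126 × 0.63 + 22 × 0.37 = 87.52 ppm.
Deficit to target: 114 − 87.52 = 26.48 mg/L.
As CaCO₃: 26.48 mg/L × 987,885 L = 26,160 g; ÷ 50 g/eq ÷ 1 = 523.2 mol NaHCO₃.
Mass: 523.2 × 84 = 43,950 g.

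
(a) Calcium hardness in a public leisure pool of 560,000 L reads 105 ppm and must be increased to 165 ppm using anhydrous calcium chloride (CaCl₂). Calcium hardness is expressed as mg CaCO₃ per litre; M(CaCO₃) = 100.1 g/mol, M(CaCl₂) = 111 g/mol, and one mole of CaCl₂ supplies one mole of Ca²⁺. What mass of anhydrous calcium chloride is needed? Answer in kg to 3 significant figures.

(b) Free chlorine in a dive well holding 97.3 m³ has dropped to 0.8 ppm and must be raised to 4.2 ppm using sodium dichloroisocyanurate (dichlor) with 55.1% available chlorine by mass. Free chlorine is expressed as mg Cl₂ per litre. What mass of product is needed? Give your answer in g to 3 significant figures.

(a) 37.3 kg; (b) 600 g

(a) Hardness to add: (165 − 105) = 60 mg/L as CaCO₃ × 560,000 L = 33,600 g as CaCO₃.
(a) Moles of Ca²⁺ (1 mol Ca²⁺ ≡ 1 mol CaCO₃): 33,600 / 100.1 g/mol = 335.7 mol.
(a) Mass of CaCl₂: 335.7 × 111 = 37,260 g.

(b) Volume: 97.3 m³ = 97,300 L.
(b) Chlorine deficit: 4.2 − 0.8 = 3.4 ppm = 3.4 mg/L as Cl₂.
(b) Cl₂ equivalent needed: 3.4 mg/L × 97,300 L = 330,800 mg = 330.8 g.
(b) Product at 55.1% available chlorine: 330.8 / 0.551 = 600.4 g.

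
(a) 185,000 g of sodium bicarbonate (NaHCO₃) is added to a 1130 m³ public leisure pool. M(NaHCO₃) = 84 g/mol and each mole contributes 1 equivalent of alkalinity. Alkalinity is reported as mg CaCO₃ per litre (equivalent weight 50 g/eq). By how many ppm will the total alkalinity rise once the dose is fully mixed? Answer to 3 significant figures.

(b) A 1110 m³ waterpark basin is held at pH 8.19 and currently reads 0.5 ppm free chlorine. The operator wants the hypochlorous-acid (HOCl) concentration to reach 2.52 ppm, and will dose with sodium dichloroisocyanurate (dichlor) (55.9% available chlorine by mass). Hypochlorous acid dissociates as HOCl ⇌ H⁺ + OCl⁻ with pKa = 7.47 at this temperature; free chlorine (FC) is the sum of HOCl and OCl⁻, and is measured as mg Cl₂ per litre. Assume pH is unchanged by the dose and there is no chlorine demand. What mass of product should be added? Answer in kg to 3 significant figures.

(a) Volume: 1130 m³ = 1,130,000 L.
(a) Moles of NaHCO₃: 185,000 g ÷ 84 g/mol = 2202 mol → 2202 eq of alkalinity.
(a) As CaCO₃: 2202 eq × 50 g/eq = 110,100 g.
(a) Rise: 110,100 g / 1,130,000 L × 1000 = 97.45 mg/L.

(b) Volume: 1110 m³ = 1,110,000 L.
(b) [OCl⁻]/[HOCl] = 10^(pH − pKa) = 10^(8.19 − 7.47) = 5.248; fraction as HOCl = 1/(1 + 5.248) = 0.16.
(b) Free chlorine required for 2.52 ppm HOCl: 2.52 / 0.16 = 15.75 ppm.
(b) FC to add: 15.75 − 0.5 = 15.25 mg/L as Cl₂.
(b) Cl₂ equivalent: 15.25 mg/L × 1,110,000 L = 16,920 g.
(b) Product at 55.9% available Cl: 16,920 / 0.559 = 30,270 g.

(a) 97.5 ppm; (b) 30.3 kg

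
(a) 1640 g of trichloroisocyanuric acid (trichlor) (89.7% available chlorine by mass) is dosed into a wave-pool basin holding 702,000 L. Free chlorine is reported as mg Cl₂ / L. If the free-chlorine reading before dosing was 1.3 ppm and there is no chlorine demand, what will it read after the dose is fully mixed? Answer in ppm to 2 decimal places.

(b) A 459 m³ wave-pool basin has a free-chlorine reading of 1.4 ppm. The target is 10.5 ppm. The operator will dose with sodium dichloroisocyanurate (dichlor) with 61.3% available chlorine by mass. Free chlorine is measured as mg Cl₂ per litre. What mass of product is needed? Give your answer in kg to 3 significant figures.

(a) 3.40 ppm; (b) 6.81 kg

(a) Available chlorine delivered: 1640 g × 0.897 = 1471 g as Cl₂.
(a) Concentration rise: 1471 g / 702,000 L = 2.096 mg/L = 2.10 ppm.
(a) Final FC: 1.3 + 2.10 = 3.40 ppm.

(b) Volume: 459 m³ = 459,000 L.
(b) Chlorine deficit: 10.5 − 1.4 = 9.1 ppm = 9.1 mg/L as Cl₂.
(b) Cl₂ equivalent needed: 9.1 mg/L × 459,000 L = 4,177,000 mg = 4177 g.
(b) Product at 61.3% available chlorine: 4177 / 0.613 = 6814 g.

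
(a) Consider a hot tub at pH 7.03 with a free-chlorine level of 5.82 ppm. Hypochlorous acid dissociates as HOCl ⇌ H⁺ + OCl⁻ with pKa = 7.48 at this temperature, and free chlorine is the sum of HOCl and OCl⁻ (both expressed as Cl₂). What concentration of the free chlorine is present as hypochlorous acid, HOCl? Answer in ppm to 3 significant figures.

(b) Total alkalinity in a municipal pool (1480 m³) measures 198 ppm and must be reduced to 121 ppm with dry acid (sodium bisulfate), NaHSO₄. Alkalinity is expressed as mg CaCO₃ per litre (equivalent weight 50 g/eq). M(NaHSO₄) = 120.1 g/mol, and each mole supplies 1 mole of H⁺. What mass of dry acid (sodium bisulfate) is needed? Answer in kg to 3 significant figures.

(a) [OCl⁻]/[HOCl] = 10^(pH − pKa) = 10^(7.03 − 7.48) = 10^-0.45 = 0.3548.
(a) Fraction as HOCl = 1 / (1 + 0.3548) = 0.7381.
(a) HOCl = 0.7381 × 5.82 ppm = 4.296 ppm.

(b) Volume: 1480 m³ = 1,480,000 L.
(b) Alkalinity to neutralize: (198 − 121) = 77 mg/L as CaCO₃ × 1,480,000 L = 114,000 g as CaCO₃.
(b) Equivalents of H⁺ required: 114,000 ÷ 50 g/eq = 2279 eq = 2279 mol NaHSO₄.
(b) Mass of NaHSO₄: 2279 × 120.1 = 273,700 g.

(a) 4.30 ppm; (b) 274 kg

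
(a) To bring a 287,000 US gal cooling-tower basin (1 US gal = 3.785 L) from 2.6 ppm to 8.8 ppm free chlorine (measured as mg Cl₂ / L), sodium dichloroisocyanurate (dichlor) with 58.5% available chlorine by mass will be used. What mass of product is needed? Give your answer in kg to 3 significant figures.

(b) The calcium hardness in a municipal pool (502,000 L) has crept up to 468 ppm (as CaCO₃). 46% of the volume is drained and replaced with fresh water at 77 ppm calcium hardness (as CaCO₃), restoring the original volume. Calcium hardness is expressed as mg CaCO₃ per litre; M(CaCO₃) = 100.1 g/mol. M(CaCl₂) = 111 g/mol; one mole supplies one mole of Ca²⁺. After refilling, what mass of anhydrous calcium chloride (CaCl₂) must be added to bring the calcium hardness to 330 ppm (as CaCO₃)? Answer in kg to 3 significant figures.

(a) 11.5 kg; (b) 23.3 kg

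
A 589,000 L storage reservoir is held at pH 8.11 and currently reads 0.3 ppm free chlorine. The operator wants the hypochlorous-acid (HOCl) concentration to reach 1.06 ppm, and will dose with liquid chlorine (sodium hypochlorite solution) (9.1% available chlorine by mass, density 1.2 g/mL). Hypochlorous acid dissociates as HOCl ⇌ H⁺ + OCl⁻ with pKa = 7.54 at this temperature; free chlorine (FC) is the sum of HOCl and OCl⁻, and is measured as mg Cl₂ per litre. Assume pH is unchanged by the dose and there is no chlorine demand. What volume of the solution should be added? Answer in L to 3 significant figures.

25.3 L

[OCl⁻]/[HOCl] = 10^(pH − pKa) = 10^(8.11 − 7.54) = 3.715; fraction as HOCl = 1/(1 + 3.715) = 0.2121.
Free chlorine required for 1.06 ppm HOCl: 1.06 / 0.2121 = 4.998 ppm.
FC to add: 4.998 − 0.3 = 4.698 mg/L as Cl₂.
Cl₂ equivalent: 4.698 mg/L × 589,000 L = 2767 g.
Product at 9.1% available Cl: 2767 / 0.091 = 30,410 g.
Volume: 30,410 g ÷ 1.2 g/mL = 25,340 mL.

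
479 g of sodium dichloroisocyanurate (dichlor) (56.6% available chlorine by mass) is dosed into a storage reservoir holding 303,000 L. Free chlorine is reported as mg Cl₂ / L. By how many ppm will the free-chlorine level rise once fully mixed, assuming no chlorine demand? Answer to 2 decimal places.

Available chlorine delivered: 479 g × 0.566 = 271.1 g as Cl₂.
Concentration rise: 271.1 g / 303,000 L = 0.8948 mg/L = 0.89 ppm.

0.89 ppm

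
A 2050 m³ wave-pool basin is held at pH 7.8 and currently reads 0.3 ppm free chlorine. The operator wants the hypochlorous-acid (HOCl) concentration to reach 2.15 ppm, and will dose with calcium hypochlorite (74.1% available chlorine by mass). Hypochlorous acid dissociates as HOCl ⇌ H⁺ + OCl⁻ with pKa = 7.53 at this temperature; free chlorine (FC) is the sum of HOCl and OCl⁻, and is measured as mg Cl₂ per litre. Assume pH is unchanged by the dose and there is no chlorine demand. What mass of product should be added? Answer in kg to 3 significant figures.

Volume: 2050 m³ = 2,050,000 L.
[OCl⁻]/[HOCl] = 10^(pH − pKa) = 10^(7.8 − 7.53) = 1.862; fraction as HOCl = 1/(1 + 1.862) = 0.3494.
Free chlorine required for 2.15 ppm HOCl: 2.15 / 0.3494 = 6.153 ppm.
FC to add: 6.153 − 0.3 = 5.853 mg/L as Cl₂.
Cl₂ equivalent: 5.853 mg/L × 2,050,000 L = 12,000 g.
Product at 74.1% available Cl: 12,000 / 0.741 = 16,190 g.

16.2 kg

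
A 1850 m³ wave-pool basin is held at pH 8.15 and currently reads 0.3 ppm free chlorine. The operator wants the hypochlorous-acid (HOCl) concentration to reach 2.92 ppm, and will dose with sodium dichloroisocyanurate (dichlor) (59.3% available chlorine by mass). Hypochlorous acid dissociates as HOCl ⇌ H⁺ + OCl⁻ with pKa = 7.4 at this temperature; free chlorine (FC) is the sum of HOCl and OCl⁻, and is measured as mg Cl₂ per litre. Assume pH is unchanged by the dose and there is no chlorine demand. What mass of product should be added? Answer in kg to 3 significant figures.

59.4 kg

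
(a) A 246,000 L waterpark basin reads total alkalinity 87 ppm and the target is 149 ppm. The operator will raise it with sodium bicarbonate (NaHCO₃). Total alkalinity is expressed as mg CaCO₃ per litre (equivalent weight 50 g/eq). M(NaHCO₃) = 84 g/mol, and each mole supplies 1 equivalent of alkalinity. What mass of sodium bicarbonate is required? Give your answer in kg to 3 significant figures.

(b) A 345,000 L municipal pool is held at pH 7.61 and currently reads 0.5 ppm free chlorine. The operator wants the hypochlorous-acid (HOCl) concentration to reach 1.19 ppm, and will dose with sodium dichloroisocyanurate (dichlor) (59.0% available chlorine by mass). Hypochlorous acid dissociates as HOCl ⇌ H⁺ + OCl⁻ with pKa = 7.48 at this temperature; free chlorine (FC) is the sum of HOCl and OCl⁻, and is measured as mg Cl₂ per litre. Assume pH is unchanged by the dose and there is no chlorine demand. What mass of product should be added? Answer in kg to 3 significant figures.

(a) 25.6 kg; (b) 1.34 kg

(a) Alkalinity to add: (149 − 87) = 62 mg/L as CaCO₃ × 246,000 L = 15,250 g as CaCO₃.
(a) Equivalents: 15,250 g ÷ 50 g/eq = 305 eq.
(a) NaHCO₃ supplies 1 eq per mole → 305 mol.
(a) Mass: 305 mol × 84 g/mol = 25,620 g.

(b) [OCl⁻]/[HOCl] = 10^(pH − pKa) = 10^(7.61 − 7.48) = 1.349; fraction as HOCl = 1/(1 + 1.349) = 0.4257.
(b) Free chlorine required for 1.19 ppm HOCl: 1.19 / 0.4257 = 2.795 ppm.
(b) FC to add: 2.795 − 0.5 = 2.295 mg/L as Cl₂.
(b) Cl₂ equivalent: 2.295 mg/L × 345,000 L = 791.9 g.
(b) Product at 59.0% available Cl: 791.9 / 0.59 = 1342 g.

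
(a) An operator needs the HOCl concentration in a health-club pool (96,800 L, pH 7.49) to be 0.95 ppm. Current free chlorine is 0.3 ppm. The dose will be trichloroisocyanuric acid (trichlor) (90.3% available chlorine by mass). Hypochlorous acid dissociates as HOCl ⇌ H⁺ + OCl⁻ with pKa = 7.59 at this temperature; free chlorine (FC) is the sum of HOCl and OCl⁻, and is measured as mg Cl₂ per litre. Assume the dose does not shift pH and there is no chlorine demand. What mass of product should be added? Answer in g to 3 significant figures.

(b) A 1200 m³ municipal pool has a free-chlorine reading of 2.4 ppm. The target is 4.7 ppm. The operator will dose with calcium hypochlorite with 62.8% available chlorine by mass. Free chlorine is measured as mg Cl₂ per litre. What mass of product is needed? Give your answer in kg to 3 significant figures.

(a) 151 g; (b) 4.39 kg

(a) [OCl⁻]/[HOCl] = 10^(pH − pKa) = 10^(7.49 − 7.59) = 0.7943; fraction as HOCl = 1/(1 + 0.7943) = 0.5573.
(a) Free chlorine required for 0.95 ppm HOCl: 0.95 / 0.5573 = 1.705 ppm.
(a) FC to add: 1.705 − 0.3 = 1.405 mg/L as Cl₂.
(a) Cl₂ equivalent: 1.405 mg/L × 96,800 L = 136 g.
(a) Product at 90.3% available Cl: 136 / 0.903 = 150.6 g.

(b) Volume: 1200 m³ = 1,200,000 L.
(b) Chlorine deficit: 4.7 − 2.4 = 2.3 ppm = 2.3 mg/L as Cl₂.
(b) Cl₂ equivalent needed: 2.3 mg/L × 1,200,000 L = 2,760,000 mg = 2760 g.
(b) Product at 62.8% available chlorine: 2760 / 0.628 = 4395 g.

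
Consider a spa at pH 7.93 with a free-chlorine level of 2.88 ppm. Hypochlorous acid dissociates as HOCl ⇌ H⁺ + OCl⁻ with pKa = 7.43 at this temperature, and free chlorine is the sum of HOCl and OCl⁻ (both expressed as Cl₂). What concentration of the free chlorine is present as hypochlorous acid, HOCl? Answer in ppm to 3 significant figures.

0.692 ppm

[OCl⁻]/[HOCl] = 10^(pH − pKa) = 10^(7.93 − 7.43) = 10^0.50 = 3.162.
Fraction as HOCl = 1 / (1 + 3.162) = 0.2403.
HOCl = 0.2403 × 2.88 ppm = 0.6919 ppm.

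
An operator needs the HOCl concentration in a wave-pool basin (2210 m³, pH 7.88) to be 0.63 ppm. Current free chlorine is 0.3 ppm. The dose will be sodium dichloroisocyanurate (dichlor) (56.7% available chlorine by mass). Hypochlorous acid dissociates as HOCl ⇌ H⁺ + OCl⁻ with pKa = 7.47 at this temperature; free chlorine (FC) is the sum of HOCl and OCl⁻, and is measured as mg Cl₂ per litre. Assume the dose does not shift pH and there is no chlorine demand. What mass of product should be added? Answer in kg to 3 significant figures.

Volume: 2210 m³ = 2,210,000 L.
[OCl⁻]/[HOCl] = 10^(pH − pKa) = 10^(7.88 − 7.47) = 2.57; fraction as HOCl = 1/(1 + 2.57) = 0.2801.
Free chlorine required for 0.63 ppm HOCl: 0.63 / 0.2801 = 2.249 ppm.
FC to add: 2.249 − 0.3 = 1.949 mg/L as Cl₂.
Cl₂ equivalent: 1.949 mg/L × 2,210,000 L = 4308 g.
Product at 56.7% available Cl: 4308 / 0.567 = 7598 g.

7.60 kg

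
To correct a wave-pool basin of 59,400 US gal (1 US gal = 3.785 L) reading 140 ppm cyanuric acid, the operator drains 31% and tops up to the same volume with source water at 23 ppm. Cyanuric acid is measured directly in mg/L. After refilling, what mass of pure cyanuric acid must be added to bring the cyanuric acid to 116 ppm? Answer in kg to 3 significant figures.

2.76 kg

Volume: 59,400 US gal × 3.785 L/gal = 224,829 L.
After draining 31% and refilling: 140 × 0.69 + 23 × 0.31 = 103.73 ppm.
Deficit to target: 116 − 103.73 = 12.27 mg/L.
Mass: 12.27 mg/L × 224,829 L = 2759 g cyanuric acid.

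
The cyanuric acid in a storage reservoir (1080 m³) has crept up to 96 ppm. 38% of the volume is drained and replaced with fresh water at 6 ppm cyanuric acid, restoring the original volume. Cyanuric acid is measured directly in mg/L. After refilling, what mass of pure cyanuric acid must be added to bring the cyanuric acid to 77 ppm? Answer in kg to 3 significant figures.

16.4 kg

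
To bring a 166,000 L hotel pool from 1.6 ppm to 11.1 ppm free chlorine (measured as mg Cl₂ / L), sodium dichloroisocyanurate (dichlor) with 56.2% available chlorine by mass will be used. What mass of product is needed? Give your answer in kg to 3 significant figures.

Chlorine deficit: 11.1 − 1.6 = 9.5 ppm = 9.5 mg/L as Cl₂.
Cl₂ equivalent needed: 9.5 mg/L × 166,000 L = 1,577,000 mg = 1577 g.
Product at 56.2% available chlorine: 1577 / 0.562 = 2806 g.

2.81 kg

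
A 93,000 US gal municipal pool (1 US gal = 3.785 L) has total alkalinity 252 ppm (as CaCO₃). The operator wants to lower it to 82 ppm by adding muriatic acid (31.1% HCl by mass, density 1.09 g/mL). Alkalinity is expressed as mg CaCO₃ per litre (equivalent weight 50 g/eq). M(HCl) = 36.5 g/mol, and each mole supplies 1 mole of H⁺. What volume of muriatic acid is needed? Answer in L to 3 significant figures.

129 L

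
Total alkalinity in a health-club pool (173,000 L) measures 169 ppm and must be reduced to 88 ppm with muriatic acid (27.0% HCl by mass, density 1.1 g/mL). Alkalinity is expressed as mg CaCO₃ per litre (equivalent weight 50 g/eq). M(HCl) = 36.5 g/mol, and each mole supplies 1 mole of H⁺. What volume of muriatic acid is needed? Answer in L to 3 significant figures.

34.4 L

Alkalinity to neutralize: (169 − 88) = 81 mg/L as CaCO₃ × 173,000 L = 14,010 g as CaCO₃.
Equivalents of H⁺ required: 14,010 ÷ 50 g/eq = 280.3 eq = 280.3 mol HCl.
Mass of HCl: 280.3 × 36.5 = 10,230 g.
Mass of 27.0% solution: 10,230 / 0.27 = 37,890 g.
Volume: 37,890 g ÷ 1.1 g/mL = 34,440 mL.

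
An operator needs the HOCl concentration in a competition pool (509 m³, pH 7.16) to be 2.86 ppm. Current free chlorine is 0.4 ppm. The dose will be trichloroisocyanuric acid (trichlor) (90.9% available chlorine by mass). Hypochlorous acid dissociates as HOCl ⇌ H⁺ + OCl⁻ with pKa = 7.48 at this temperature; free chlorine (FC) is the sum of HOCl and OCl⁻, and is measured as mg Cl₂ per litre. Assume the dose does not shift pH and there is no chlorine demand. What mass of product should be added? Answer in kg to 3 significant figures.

2.14 kg

Volume: 509 m³ = 509,000 L.
[OCl⁻]/[HOCl] = 10^(pH − pKa) = 10^(7.16 − 7.48) = 0.4786; fraction as HOCl = 1/(1 + 0.4786) = 0.6763.
Free chlorine required for 2.86 ppm HOCl: 2.86 / 0.6763 = 4.229 ppm.
FC to add: 4.229 − 0.4 = 3.829 mg/L as Cl₂.
Cl₂ equivalent: 3.829 mg/L × 509,000 L = 1949 g.
Product at 90.9% available Cl: 1949 / 0.909 = 2144 g.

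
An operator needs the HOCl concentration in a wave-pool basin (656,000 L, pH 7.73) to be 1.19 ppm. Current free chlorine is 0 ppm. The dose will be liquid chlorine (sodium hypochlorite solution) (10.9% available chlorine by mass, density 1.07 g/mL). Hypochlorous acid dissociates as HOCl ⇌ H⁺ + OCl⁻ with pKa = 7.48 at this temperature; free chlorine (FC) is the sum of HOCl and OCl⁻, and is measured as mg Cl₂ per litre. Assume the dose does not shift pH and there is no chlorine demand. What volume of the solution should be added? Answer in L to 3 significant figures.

18.6 L

[OCl⁻]/[HOCl] = 10^(pH − pKa) = 10^(7.73 − 7.48) = 1.778; fraction as HOCl = 1/(1 + 1.778) = 0.3599.
Free chlorine required for 1.19 ppm HOCl: 1.19 / 0.3599 = 3.306 ppm.
FC to add: 3.306 − 0 = 3.306 mg/L as Cl₂.
Cl₂ equivalent: 3.306 mg/L × 656,000 L = 2169 g.
Product at 10.9% available Cl: 2169 / 0.109 = 19,900 g.
Volume: 19,900 g ÷ 1.07 g/mL = 18,600 mL.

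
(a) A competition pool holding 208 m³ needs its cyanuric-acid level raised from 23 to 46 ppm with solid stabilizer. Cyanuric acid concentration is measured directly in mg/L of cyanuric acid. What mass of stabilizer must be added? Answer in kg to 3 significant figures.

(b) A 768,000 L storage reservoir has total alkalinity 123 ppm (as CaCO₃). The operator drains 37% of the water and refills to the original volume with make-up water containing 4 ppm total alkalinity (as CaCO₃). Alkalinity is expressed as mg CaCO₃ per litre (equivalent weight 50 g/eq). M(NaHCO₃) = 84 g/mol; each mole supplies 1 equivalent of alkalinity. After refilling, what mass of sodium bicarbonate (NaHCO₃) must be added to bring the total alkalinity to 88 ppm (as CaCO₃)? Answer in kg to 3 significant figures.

(a) 4.78 kg; (b) 11.7 kg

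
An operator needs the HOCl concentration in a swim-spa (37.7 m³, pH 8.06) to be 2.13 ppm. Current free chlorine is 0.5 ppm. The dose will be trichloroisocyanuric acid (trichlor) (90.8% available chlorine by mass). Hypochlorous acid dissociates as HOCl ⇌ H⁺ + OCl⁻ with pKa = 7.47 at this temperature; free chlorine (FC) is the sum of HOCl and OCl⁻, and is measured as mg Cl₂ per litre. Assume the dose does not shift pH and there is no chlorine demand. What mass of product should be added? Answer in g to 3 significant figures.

412 g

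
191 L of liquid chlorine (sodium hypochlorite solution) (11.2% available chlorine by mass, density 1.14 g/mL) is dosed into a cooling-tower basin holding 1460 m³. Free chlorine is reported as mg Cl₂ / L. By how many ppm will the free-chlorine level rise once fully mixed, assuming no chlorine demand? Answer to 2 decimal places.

16.70 ppm

Volume: 1460 m³ = 1,460,000 L.
Mass of solution: 191 L × 1000 mL/L × 1.14 g/mL = 217,700 g.
Available chlorine delivered: 217,700 g × 0.112 = 24,390 g as Cl₂.
Concentration rise: 24,390 g / 1,460,000 L = 16.7 mg/L = 16.70 ppm.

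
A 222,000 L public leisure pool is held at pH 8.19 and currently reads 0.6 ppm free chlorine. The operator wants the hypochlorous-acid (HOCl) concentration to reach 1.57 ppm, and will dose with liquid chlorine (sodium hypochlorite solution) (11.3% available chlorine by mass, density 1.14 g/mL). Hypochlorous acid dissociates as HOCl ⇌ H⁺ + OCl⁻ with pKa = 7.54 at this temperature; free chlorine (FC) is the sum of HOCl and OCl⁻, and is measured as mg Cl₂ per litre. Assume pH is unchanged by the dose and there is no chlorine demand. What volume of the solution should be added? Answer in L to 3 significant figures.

[OCl⁻]/[HOCl] = 10^(pH − pKa) = 10^(8.19 − 7.54) = 4.467; fraction as HOCl = 1/(1 + 4.467) = 0.1829.
Free chlorine required for 1.57 ppm HOCl: 1.57 / 0.1829 = 8.583 ppm.
FC to add: 8.583 − 0.6 = 7.983 mg/L as Cl₂.
Cl₂ equivalent: 7.983 mg/L × 222,000 L = 1772 g.
Product at 11.3% available Cl: 1772 / 0.113 = 15,680 g.
Volume: 15,680 g ÷ 1.14 g/mL = 13,760 mL.

13.8 L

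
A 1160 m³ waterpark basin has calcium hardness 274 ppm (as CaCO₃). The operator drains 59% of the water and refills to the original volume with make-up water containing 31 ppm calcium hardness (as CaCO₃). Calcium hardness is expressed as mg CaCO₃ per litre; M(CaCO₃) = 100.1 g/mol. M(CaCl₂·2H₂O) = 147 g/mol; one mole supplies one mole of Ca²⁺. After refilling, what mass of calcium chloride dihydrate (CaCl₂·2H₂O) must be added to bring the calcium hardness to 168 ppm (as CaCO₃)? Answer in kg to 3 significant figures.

63.7 kg

Volume: 1160 m³ = 1,160,000 L.
After draining 59% and refilling: 274 × 0.41 + 31 × 0.59 = 130.63 ppm.
Deficit to target: 168 − 130.63 = 37.37 mg/L.
As CaCO₃: 37.37 mg/L × 1,160,000 L = 43,350 g; ÷ 100.1 = 433.1 mol Ca²⁺.
Mass: 433.1 × 147 = 63,660 g.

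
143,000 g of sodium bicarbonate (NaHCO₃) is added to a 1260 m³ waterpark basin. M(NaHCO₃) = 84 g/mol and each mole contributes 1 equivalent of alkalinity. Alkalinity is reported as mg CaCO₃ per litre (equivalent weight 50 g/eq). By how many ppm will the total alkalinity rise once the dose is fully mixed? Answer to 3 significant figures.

Volume: 1260 m³ = 1,260,000 L.
Moles of NaHCO₃: 143,000 g ÷ 84 g/mol = 1702 mol → 1702 eq of alkalinity.
As CaCO₃: 1702 eq × 50 g/eq = 85,120 g.
Rise: 85,120 g / 1,260,000 L × 1000 = 67.55 mg/L.

67.6 ppm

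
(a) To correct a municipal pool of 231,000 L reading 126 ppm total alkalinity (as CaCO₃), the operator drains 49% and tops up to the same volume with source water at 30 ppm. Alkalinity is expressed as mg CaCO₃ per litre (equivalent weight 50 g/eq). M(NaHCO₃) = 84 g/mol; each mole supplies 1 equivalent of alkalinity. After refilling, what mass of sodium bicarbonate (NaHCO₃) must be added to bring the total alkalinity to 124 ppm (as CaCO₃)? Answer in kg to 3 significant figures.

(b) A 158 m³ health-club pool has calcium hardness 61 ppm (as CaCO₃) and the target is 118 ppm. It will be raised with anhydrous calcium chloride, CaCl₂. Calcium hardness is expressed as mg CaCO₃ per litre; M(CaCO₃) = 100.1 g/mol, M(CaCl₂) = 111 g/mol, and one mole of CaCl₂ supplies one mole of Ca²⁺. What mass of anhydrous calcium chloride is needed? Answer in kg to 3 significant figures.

(a) 17.5 kg; (b) 9.99 kg

(a) After draining 49% and refilling: 126 × 0.51 + 30 × 0.49 = 78.96 ppm.
(a) Deficit to target: 124 − 78.96 = 45.04 mg/L.
(a) As CaCO₃: 45.04 mg/L × 231,000 L = 10,400 g; ÷ 50 g/eq ÷ 1 = 208.1 mol NaHCO₃.
(a) Mass: 208.1 × 84 = 17,480 g.

(b) Volume: 158 m³ = 158,000 L.
(b) Hardness to add: (118 − 61) = 57 mg/L as CaCO₃ × 158,000 L = 9006 g as CaCO₃.
(b) Moles of Ca²⁺ (1 mol Ca²⁺ ≡ 1 mol CaCO₃): 9006 / 100.1 g/mol = 89.97 mol.
(b) Mass of CaCl₂: 89.97 × 111 = 9987 g.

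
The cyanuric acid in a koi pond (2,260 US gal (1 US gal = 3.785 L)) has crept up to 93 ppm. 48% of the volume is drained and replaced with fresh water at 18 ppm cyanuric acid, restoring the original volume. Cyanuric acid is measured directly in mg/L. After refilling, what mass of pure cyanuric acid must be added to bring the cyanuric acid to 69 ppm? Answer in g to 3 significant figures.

Volume: 2,260 US gal × 3.785 L/gal = 8,554 L.
After draining 48% and refilling: 93 × 0.52 + 18 × 0.48 = 57 ppm.
Deficit to target: 69 − 57 = 12 mg/L.
Mass: 12 mg/L × 8,554 L = 102.6 g cyanuric acid.

103 g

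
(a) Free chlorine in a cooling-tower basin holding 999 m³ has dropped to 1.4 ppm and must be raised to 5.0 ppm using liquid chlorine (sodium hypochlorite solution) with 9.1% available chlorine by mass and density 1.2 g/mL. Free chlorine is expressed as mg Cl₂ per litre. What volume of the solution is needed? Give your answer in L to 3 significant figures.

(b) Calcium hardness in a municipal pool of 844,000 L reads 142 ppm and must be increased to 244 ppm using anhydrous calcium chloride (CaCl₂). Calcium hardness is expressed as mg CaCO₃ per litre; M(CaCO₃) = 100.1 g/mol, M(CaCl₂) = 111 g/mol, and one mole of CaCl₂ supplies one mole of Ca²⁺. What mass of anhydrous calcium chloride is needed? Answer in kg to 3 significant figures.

(a) 32.9 L; (b) 95.5 kg

(a) Volume: 999 m³ = 999,000 L.
(a) Chlorine deficit: 5.0 − 1.4 = 3.6 ppm = 3.6 mg/L as Cl₂.
(a) Cl₂ equivalent needed: 3.6 mg/L × 999,000 L = 3,596,000 mg = 3596 g.
(a) Product at 9.1% available chlorine: 3596 / 0.091 = 39,520 g.
(a) Volume at density 1.2 g/mL: 39,520 g ÷ 1.2 g/mL = 32,930 mL.

(b) Hardness to add: (244 − 142) = 102 mg/L as CaCO₃ × 844,000 L = 86,090 g as CaCO₃.
(b) Moles of Ca²⁺ (1 mol Ca²⁺ ≡ 1 mol CaCO₃): 86,090 / 100.1 g/mol = 860 mol.
(b) Mass of CaCl₂: 860 × 111 = 95,460 g.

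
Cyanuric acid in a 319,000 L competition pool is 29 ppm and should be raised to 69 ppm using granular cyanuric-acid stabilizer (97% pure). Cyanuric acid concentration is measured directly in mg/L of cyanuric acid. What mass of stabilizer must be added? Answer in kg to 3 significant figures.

13.2 kg

CYA to add: (69 − 29) = 40 mg/L × 319,000 L = 12,760 g cyanuric acid.
At 97% purity: 12,760 / 0.97 = 13,150 g product.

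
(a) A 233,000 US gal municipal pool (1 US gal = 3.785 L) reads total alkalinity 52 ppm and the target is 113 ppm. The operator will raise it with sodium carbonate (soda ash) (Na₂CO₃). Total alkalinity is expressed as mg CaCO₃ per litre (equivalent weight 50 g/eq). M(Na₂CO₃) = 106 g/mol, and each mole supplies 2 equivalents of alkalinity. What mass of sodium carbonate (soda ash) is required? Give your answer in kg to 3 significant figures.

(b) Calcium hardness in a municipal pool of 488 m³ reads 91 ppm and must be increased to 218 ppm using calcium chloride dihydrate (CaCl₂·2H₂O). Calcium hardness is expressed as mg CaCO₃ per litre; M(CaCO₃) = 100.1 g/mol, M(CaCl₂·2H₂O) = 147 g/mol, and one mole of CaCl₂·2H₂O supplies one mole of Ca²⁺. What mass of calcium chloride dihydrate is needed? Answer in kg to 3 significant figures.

(a) Volume: 233,000 US gal × 3.785 L/gal = 881,905 L.
(a) Alkalinity to add: (113 − 52) = 61 mg/L as CaCO₃ × 881,905 L = 53,800 g as CaCO₃.
(a) Equivalents: 53,800 g ÷ 50 g/eq = 1076 eq.
(a) Each mole of Na₂CO₃ supplies 2 eq, so 1076 / 2 = 538 mol.
(a) Mass: 538 mol × 106 g/mol = 57,020 g.

(b) Volume: 488 m³ = 488,000 L.
(b) Hardness to add: (218 − 91) = 127 mg/L as CaCO₃ × 488,000 L = 61,980 g as CaCO₃.
(b) Moles of Ca²⁺ (1 mol Ca²⁺ ≡ 1 mol CaCO₃): 61,980 / 100.1 g/mol = 619.1 mol.
(b) Mass of CaCl₂·2H₂O: 619.1 × 147 = 91,010 g.

(a) 57.0 kg; (b) 91.0 kg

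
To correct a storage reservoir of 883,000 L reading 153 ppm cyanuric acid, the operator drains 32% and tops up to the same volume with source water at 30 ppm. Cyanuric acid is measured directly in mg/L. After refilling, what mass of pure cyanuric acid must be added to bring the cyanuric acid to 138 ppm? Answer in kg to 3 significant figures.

After draining 32% and refilling: 153 × 0.68 + 30 × 0.32 = 113.64 ppm.
Deficit to target: 138 − 113.64 = 24.36 mg/L.
Mass: 24.36 mg/L × 883,000 L = 21,510 g cyanuric acid.

21.5 kg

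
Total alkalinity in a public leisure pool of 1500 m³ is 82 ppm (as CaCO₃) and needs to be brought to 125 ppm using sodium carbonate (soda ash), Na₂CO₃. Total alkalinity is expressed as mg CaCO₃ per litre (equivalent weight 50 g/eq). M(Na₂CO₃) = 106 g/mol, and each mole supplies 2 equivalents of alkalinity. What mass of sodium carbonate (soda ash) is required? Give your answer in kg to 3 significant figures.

Volume: 1500 m³ = 1,500,000 L.
Alkalinity to add: (125 − 82) = 43 mg/L as CaCO₃ × 1,500,000 L = 64,500 g as CaCO₃.
Equivalents: 64,500 g ÷ 50 g/eq = 1290 eq.
Each mole of Na₂CO₃ supplies 2 eq, so 1290 / 2 = 645 mol.
Mass: 645 mol × 106 g/mol = 68,370 g.

68.4 kg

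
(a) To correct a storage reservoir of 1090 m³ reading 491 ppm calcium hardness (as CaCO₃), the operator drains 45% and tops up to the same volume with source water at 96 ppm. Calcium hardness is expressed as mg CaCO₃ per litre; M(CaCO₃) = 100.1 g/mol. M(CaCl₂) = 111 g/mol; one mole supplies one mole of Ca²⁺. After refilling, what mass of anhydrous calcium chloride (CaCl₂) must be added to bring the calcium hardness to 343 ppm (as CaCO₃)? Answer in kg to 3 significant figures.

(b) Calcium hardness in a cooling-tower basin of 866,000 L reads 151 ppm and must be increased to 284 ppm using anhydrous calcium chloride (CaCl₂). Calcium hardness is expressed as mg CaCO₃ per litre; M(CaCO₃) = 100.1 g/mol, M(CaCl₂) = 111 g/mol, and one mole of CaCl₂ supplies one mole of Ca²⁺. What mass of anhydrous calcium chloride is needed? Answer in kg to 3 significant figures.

(a) Volume: 1090 m³ = 1,090,000 L.
(a) After draining 45% and refilling: 491 × 0.55 + 96 × 0.45 = 313.25 ppm.
(a) Deficit to target: 343 − 313.25 = 29.75 mg/L.
(a) As CaCO₃: 29.75 mg/L × 1,090,000 L = 32,430 g; ÷ 100.1 = 324 mol Ca²⁺.
(a) Mass: 324 × 111 = 35,960 g.

(b) Hardness to add: (284 − 151) = 133 mg/L as CaCO₃ × 866,000 L = 115,200 g as CaCO₃.
(b) Moles of Ca²⁺ (1 mol Ca²⁺ ≡ 1 mol CaCO₃): 115,200 / 100.1 g/mol = 1151 mol.
(b) Mass of CaCl₂: 1151 × 111 = 127,700 g.

(a) 36.0 kg; (b) 128 kg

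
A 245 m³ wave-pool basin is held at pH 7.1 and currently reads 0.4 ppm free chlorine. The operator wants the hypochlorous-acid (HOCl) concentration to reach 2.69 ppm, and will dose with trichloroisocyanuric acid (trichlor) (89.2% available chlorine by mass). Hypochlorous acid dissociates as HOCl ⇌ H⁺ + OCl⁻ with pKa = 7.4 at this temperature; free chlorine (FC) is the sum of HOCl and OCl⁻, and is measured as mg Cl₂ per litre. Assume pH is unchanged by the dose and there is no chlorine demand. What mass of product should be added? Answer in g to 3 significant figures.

Volume: 245 m³ = 245,000 L.
[OCl⁻]/[HOCl] = 10^(pH − pKa) = 10^(7.1 − 7.4) = 0.5012; fraction as HOCl = 1/(1 + 0.5012) = 0.6661.
Free chlorine required for 2.69 ppm HOCl: 2.69 / 0.6661 = 4.038 ppm.
FC to add: 4.038 − 0.4 = 3.638 mg/L as Cl₂.
Cl₂ equivalent: 3.638 mg/L × 245,000 L = 891.4 g.
Product at 89.2% available Cl: 891.4 / 0.892 = 999.3 g.

999 g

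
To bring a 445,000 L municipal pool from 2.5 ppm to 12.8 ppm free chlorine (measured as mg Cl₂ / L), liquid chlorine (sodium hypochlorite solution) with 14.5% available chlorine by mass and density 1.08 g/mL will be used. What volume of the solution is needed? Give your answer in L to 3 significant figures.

29.3 L

Chlorine deficit: 12.8 − 2.5 = 10.3 ppm = 10.3 mg/L as Cl₂.
Cl₂ equivalent needed: 10.3 mg/L × 445,000 L = 4,584,000 mg = 4584 g.
Product at 14.5% available chlorine: 4584 / 0.145 = 31,610 g.
Volume at density 1.08 g/mL: 31,610 g ÷ 1.08 g/mL = 29,270 mL.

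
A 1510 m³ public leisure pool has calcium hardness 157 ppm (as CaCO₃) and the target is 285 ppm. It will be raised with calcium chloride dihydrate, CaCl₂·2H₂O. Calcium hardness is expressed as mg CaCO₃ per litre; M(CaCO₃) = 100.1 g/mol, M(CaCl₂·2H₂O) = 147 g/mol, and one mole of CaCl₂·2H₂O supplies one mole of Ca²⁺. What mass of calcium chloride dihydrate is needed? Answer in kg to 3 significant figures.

Volume: 1510 m³ = 1,510,000 L.
Hardness to add: (285 − 157) = 128 mg/L as CaCO₃ × 1,510,000 L = 193,300 g as CaCO₃.
Moles of Ca²⁺ (1 mol Ca²⁺ ≡ 1 mol CaCO₃): 193,300 / 100.1 g/mol = 1931 mol.
Mass of CaCl₂·2H₂O: 1931 × 147 = 283,800 g.

284 kg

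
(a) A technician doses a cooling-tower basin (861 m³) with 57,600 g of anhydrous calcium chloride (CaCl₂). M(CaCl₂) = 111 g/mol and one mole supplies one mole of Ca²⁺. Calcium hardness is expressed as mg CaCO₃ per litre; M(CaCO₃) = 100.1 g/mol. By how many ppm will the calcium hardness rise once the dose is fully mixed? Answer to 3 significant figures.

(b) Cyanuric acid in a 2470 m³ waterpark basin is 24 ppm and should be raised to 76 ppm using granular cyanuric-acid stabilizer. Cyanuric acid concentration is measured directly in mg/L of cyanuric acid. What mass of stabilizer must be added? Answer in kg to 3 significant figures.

(a) Volume: 861 m³ = 861,000 L.
(a) Moles of Ca²⁺: 57,600 g ÷ 111 g/mol = 518.9 mol.
(a) As CaCO₃: 518.9 mol × 100.1 g/mol = 51,940 g.
(a) Rise: 51,940 g / 861,000 L × 1000 = 60.33 mg/L.

(b) Volume: 2470 m³ = 2,470,000 L.
(b) CYA to add: (76 − 24) = 52 mg/L × 2,470,000 L = 128,400 g cyanuric acid.

(a) 60.3 ppm; (b) 128 kg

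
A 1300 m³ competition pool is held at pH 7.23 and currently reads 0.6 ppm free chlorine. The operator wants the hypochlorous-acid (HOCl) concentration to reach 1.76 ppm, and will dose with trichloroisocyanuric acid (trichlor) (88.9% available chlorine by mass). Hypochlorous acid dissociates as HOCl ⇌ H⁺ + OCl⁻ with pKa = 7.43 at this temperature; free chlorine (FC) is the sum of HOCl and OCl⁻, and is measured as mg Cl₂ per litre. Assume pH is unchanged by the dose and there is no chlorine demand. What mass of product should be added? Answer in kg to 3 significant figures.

Volume: 1300 m³ = 1,300,000 L.
[OCl⁻]/[HOCl] = 10^(pH − pKa) = 10^(7.23 − 7.43) = 0.631; fraction as HOCl = 1/(1 + 0.631) = 0.6131.
Free chlorine required for 1.76 ppm HOCl: 1.76 / 0.6131 = 2.87 ppm.
FC to add: 2.87 − 0.6 = 2.27 mg/L as Cl₂.
Cl₂ equivalent: 2.27 mg/L × 1,300,000 L = 2952 g.
Product at 88.9% available Cl: 2952 / 0.889 = 3320 g.

3.32 kg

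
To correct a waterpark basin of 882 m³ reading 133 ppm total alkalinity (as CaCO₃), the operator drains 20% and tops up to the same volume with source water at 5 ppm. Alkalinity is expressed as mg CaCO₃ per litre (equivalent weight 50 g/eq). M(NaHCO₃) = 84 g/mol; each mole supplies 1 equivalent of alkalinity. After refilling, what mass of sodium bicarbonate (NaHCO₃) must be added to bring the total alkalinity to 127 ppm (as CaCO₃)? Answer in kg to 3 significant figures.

29.0 kg

Volume: 882 m³ = 882,000 L.
After draining 20% and refilling: 133 × 0.80 + 5 × 0.20 = 107.4 ppm.
Deficit to target: 127 − 107.4 = 19.6 mg/L.
As CaCO₃: 19.6 mg/L × 882,000 L = 17,290 g; ÷ 50 g/eq ÷ 1 = 345.7 mol NaHCO₃.
Mass: 345.7 × 84 = 29,040 g.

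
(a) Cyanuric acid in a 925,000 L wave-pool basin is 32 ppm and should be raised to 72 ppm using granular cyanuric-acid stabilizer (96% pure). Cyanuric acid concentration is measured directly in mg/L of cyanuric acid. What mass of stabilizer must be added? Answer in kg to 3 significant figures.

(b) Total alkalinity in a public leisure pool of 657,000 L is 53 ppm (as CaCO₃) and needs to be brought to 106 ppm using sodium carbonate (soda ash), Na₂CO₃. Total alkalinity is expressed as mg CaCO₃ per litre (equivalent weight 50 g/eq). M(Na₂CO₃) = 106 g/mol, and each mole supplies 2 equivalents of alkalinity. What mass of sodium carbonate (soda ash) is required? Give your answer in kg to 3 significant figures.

(a) CYA to add: (72 − 32) = 40 mg/L × 925,000 L = 37,000 g cyanuric acid.
(a) At 96% purity: 37,000 / 0.96 = 38,540 g product.

(b) Alkalinity to add: (106 − 53) = 53 mg/L as CaCO₃ × 657,000 L = 34,820 g as CaCO₃.
(b) Equivalents: 34,820 g ÷ 50 g/eq = 696.4 eq.
(b) Each mole of Na₂CO₃ supplies 2 eq, so 696.4 / 2 = 348.2 mol.
(b) Mass: 348.2 mol × 106 g/mol = 36,910 g.

(a) 38.5 kg; (b) 36.9 kg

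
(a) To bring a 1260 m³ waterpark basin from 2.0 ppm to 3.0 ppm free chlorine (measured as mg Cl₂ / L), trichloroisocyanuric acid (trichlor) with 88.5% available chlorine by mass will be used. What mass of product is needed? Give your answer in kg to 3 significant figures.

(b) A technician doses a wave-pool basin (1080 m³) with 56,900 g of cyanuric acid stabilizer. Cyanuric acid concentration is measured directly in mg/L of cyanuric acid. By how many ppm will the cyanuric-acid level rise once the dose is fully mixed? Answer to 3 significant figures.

(a) 1.42 kg; (b) 52.7 ppm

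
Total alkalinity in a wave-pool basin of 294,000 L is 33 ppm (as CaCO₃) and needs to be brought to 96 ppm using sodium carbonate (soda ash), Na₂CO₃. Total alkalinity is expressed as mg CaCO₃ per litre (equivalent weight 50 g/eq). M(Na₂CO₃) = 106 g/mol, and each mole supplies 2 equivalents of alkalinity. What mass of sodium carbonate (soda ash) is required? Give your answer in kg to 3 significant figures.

19.6 kg

Alkalinity to add: (96 − 33) = 63 mg/L as CaCO₃ × 294,000 L = 18,520 g as CaCO₃.
Equivalents: 18,520 g ÷ 50 g/eq = 370.4 eq.
Each mole of Na₂CO₃ supplies 2 eq, so 370.4 / 2 = 185.2 mol.
Mass: 185.2 mol × 106 g/mol = 19,630 g.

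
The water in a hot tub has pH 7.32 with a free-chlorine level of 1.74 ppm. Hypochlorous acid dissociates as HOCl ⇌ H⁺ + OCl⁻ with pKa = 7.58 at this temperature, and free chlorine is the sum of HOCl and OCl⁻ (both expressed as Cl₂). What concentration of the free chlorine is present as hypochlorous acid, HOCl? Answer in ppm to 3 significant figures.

1.12 ppm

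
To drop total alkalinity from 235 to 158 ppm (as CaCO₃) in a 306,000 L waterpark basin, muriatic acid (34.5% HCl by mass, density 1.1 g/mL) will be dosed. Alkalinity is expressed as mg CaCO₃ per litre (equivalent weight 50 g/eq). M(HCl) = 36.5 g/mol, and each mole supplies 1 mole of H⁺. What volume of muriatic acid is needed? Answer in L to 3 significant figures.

Alkalinity to neutralize: (235 − 158) = 77 mg/L as CaCO₃ × 306,000 L = 23,560 g as CaCO₃.
Equivalents of H⁺ required: 23,560 ÷ 50 g/eq = 471.2 eq = 471.2 mol HCl.
Mass of HCl: 471.2 × 36.5 = 17,200 g.
Mass of 34.5% solution: 17,200 / 0.345 = 49,860 g.
Volume: 49,860 g ÷ 1.1 g/mL = 45,320 mL.

45.3 L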